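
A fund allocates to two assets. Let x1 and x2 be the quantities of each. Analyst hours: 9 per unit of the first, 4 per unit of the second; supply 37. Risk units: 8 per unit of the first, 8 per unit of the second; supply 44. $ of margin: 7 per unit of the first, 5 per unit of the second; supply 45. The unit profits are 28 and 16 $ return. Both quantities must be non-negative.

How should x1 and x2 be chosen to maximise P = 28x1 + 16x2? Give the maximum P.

Extreme points and P = 28x1 + 16x2:
  (0, 0) → P = 0
  (0, 11/2) → P = 88
  (37/9, 0) → P = 1036/9
  (3, 5/2) → P = 124

The binding constraints are 9x1 + 4x2 = 37 and 8x1 + 8x2 = 44.
Solving simultaneously gives x1 = 3, x2 = 5/2.

x1 = 3, x2 = 5/2, maximum P = 124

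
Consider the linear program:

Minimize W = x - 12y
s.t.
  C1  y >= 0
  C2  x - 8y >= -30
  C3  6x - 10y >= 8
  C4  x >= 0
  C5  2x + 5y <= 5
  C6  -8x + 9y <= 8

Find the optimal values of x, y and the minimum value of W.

Extreme points and W = x - 12y:
  (4/3, 0) → W = 4/3
  (5/2, 0) → W = 5/2
  (9/5, 7/25) → W = -39/25

At the optimal vertex, 6x - 10y = 8 and 2x + 5y = 5.
Solving simultaneously gives x = 9/5, y = 7/25.

x = 9/5, y = 7/25, minimum W = -39/25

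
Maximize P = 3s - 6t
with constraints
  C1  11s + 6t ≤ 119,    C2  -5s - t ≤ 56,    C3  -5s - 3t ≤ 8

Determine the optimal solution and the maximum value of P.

Vertices and P = 3s - 6t:
  (-455/19, 1211/19) → P = -8631/19
  (135, -683/3) → P = 1771
  (-16, 24) → P = -192

s = 135, t = -683/3, maximum P = 1771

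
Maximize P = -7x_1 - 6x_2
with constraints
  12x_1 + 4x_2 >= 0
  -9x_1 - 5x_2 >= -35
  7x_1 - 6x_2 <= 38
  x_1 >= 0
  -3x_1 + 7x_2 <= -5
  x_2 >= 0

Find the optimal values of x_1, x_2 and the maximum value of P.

x_1 = 5/3, x_2 = 0, maximum P = -35/3

Corner points and P = -7x_1 - 6x_2:
  (45/13, 10/13) → P = -375/13
  (35/9, 0) → P = -245/9
  (5/3, 0) → P = -35/3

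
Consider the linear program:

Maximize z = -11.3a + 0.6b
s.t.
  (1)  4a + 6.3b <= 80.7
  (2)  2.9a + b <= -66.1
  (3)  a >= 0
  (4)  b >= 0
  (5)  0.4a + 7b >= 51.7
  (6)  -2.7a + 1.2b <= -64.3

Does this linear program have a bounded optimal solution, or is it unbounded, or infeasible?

infeasible

The boundaries 0.4a + 7b = 51.7 and -2.7a + 1.2b = -64.3 meet at (25607/969, 11387/1938), but that point violates 4a + 6.3b ≤ 80.7. Every candidate vertex is excluded by some other constraint, so the feasible region is empty.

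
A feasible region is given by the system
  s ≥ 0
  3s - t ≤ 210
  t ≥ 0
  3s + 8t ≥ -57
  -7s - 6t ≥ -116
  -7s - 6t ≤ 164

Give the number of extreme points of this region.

Of the 14 pairwise boundary intersections, those satisfying every inequality are:
  (0, 0)
  (0, 58/3)
  (116/7, 0)

3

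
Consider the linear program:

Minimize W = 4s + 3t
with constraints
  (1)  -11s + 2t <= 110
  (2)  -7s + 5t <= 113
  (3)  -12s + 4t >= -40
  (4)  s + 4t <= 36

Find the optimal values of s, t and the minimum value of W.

Corner points and W = 4s + 3t:
  (-26, -88) → W = -368
  (-8, 11) → W = 1
  (76/13, 98/13) → W = 46

s = -26, t = -88, minimum W = -368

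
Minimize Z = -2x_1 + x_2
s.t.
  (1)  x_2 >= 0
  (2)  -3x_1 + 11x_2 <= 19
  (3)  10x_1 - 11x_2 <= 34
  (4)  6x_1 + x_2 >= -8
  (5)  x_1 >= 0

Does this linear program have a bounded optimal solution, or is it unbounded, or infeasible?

Vertices and Z = -2x_1 + x_2:
  (17/5, 0) → Z = -34/5
  (0, 0) → Z = 0
  (53/7, 292/77) → Z = -874/77
  (0, 19/11) → Z = 19/11
The feasible region has finitely many vertices and no improving ray; the minimum is -874/77 at (53/7, 292/77).

bounded optimum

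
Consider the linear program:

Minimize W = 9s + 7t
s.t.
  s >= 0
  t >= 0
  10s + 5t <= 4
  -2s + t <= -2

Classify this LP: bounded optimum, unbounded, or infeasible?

infeasible

The boundaries s = 0 and t = 0 meet at (0, 0), but that point violates -2s + t ≤ -2. Every candidate vertex is excluded by some other constraint, so the feasible region is empty.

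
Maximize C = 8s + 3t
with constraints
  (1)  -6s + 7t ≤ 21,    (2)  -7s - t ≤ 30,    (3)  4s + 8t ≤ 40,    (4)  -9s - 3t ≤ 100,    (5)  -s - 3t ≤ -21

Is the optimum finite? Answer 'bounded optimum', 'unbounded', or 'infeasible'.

infeasible

The boundaries -6s + 7t = 21 and -7s - t = 30 meet at (-21/5, -3/5), but that point violates -s - 3t ≤ -21. Every candidate vertex is excluded by some other constraint, so the feasible region is empty.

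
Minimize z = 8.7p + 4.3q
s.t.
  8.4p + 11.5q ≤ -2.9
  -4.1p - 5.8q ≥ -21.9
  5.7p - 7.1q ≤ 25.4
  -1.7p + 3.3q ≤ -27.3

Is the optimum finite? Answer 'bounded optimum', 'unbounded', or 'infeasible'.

From the feasible point (-11001/674, -11243/674), moving in the direction (-3.3, -1.7) keeps every constraint satisfied while z decreases without bound.

unbounded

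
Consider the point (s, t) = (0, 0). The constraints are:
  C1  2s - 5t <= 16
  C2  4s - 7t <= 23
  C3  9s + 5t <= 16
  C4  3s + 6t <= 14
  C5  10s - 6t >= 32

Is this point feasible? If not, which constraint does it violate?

not feasible — violates C5

Constraint C5: 10s - 6t = 0, which is not ≥ 32. All other constraints are satisfied.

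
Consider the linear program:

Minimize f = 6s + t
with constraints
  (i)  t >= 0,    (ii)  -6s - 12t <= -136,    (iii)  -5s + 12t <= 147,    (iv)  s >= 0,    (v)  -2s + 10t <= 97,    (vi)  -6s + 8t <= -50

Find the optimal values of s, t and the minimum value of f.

s = 211/15, t = 43/10, minimum f = 887/10

Corner points and f = 6s + t:
  (68/3, 0) → f = 136
  (211/15, 43/10) → f = 887/10
  (29, 31/2) → f = 379/2
The feasible region is unbounded (it extends along (1, 0), (5, 1)), but f strictly increases along every unbounded feasible direction, so there is no improving ray and the minimum is attained at a vertex.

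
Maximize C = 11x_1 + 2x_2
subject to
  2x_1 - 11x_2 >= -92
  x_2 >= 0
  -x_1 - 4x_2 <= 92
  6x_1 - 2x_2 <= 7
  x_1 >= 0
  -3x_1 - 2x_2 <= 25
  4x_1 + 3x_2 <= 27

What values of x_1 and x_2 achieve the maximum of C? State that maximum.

Corner points and C = 11x_1 + 2x_2:
  (0, 92/11) → C = 184/11
  (21/50, 211/25) → C = 43/2
  (7/6, 0) → C = 77/6
  (0, 0) → C = 0
  (75/26, 67/13) → C = 1093/26

The optimum lies where 6x_1 - 2x_2 = 7 and 4x_1 + 3x_2 = 27.
Solving simultaneously gives x_1 = 75/26, x_2 = 67/13.

x_1 = 75/26, x_2 = 67/13, maximum C = 1093/26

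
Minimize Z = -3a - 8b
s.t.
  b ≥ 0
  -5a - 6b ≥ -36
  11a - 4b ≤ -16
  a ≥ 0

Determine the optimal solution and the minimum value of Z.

Corner points and Z = -3a - 8b:
  (24/43, 238/43) → Z = -1976/43
  (0, 6) → Z = -48
  (0, 4) → Z = -32

At the optimal vertex, -5a - 6b = -36 and a = 0.
Solving simultaneously gives a = 0, b = 6.

a = 0, b = 6, minimum Z = -48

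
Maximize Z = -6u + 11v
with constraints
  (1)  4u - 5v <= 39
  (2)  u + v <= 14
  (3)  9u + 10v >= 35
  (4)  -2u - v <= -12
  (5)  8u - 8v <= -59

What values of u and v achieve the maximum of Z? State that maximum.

Vertices and Z = -6u + 11v:
  (-2, 16) → Z = 188
  (53/16, 171/16) → Z = 1563/16
  (37/24, 107/12) → Z = 533/6

The binding constraints are u + v = 14 and -2u - v = -12.
Solving simultaneously gives u = -2, v = 16.

u = -2, v = 16, maximum Z = 188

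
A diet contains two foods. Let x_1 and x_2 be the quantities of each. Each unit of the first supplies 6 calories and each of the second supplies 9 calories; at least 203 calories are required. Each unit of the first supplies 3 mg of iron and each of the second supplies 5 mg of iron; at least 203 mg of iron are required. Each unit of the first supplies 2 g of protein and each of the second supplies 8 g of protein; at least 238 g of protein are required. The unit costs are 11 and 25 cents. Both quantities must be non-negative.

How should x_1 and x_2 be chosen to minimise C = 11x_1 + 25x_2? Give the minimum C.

x_1 = 31, x_2 = 22, minimum C = 891

The feasible region is unbounded (it extends along (0, 1), (1, 0)), but C strictly increases along every unbounded feasible direction, so there is no improving ray and the minimum is attained at a vertex.

The binding constraints are 3x_1 + 5x_2 = 203 and 2x_1 + 8x_2 = 238.
Solving simultaneously gives x_1 = 31, x_2 = 22.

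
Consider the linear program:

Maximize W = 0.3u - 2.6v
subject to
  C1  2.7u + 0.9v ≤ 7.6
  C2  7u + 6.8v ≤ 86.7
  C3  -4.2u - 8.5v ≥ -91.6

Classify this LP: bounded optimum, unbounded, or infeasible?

From the feasible point (-1784/1917, 7180/639), moving in the direction (0.9, -2.7) keeps every constraint satisfied while W increases without bound.

unbounded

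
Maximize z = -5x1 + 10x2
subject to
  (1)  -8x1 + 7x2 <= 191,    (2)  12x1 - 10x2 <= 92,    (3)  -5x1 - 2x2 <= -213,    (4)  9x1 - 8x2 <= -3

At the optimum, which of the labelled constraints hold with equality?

Feasible corners and z = -5x1 + 10x2:
  (1277/2, 757) → z = 8755/2
  (1109/51, 2659/51) → z = 7015/17
  (383/3, 144) → z = 2405/3
  (849/29, 966/29) → z = 5415/29

The maximum is at (1277/2, 757). Substituting into each constraint, equality holds for (1) and (2); the remaining constraints have slack.

(1) and (2)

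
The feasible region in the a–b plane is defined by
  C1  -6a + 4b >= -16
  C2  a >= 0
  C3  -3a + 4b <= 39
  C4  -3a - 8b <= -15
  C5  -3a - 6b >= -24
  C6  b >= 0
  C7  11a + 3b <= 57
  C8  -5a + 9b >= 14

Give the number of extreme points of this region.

4

Of the 28 pairwise boundary intersections, those satisfying every inequality are:
  (0, 15/8)
  (0, 4)
  (23/67, 117/67)
  (44/19, 54/19)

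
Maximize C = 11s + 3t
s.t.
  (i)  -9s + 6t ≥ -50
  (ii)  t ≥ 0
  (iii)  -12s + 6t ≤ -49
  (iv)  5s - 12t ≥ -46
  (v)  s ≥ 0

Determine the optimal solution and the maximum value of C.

s = 146/13, t = 332/39, maximum C = 1938/13

Feasible corners and C = 11s + 3t:
  (50/9, 0) → C = 550/9
  (146/13, 332/39) → C = 1938/13
  (49/12, 0) → C = 539/12
  (144/19, 797/114) → C = 3965/38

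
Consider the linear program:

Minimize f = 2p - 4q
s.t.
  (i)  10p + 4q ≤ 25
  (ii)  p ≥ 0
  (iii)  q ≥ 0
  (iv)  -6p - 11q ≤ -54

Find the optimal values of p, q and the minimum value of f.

Feasible corners and f = 2p - 4q:
  (0, 25/4) → f = -25
  (59/86, 195/43) → f = -721/43
  (0, 54/11) → f = -216/11

The optimum lies where 10p + 4q = 25 and p = 0.
Solving simultaneously gives p = 0, q = 25/4.

p = 0, q = 25/4, minimum f = -25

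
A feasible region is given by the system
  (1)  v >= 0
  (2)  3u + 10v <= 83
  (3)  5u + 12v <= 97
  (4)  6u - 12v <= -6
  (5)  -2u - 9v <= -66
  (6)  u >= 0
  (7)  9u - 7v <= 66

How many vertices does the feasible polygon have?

Of the 21 pairwise boundary intersections, those satisfying every inequality are:
  (27/7, 136/21)
  (0, 97/12)
  (0, 22/3)

3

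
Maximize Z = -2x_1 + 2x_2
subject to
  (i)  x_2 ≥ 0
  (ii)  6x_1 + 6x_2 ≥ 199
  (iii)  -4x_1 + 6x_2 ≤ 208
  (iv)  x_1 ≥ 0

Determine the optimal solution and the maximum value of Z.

x_1 = 0, x_2 = 104/3, maximum Z = 208/3

Corner points and Z = -2x_1 + 2x_2:
  (199/6, 0) → Z = -199/3
  (0, 199/6) → Z = 199/3
  (0, 104/3) → Z = 208/3
The feasible region is unbounded (it extends along (3, 2), (1, 0)), but Z strictly decreases along every unbounded feasible direction, so there is no improving ray and the maximum is attained at a vertex.

The binding constraints are -4x_1 + 6x_2 = 208 and x_1 = 0.
Solving simultaneously gives x_1 = 0, x_2 = 104/3.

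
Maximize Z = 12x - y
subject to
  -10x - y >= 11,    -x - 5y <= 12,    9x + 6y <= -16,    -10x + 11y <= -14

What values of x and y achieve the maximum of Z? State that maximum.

Corner points and Z = 12x - y:
  (-43/49, -109/49) → Z = -407/49
  (-107/120, -25/12) → Z = -517/60
  (-62/61, -134/61) → Z = -10

The binding constraints are -10x - y = 11 and -x - 5y = 12.
Solving simultaneously gives x = -43/49, y = -109/49.

x = -43/49, y = -109/49, maximum Z = -407/49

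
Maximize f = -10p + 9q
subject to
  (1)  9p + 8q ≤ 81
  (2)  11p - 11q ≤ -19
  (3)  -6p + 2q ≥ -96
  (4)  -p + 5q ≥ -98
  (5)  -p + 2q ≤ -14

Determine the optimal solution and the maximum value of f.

Feasible corners and f = -10p + 9q:
  (-1173/44, -1097/44) → f = 1857/44
  (-192/11, -173/11) → f = 33
  (-42, -28) → f = 168

p = -42, q = -28, maximum f = 168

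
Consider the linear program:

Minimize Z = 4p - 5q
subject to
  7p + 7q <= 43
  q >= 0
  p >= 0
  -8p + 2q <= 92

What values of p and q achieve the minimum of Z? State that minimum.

Extreme points and Z = 4p - 5q:
  (43/7, 0) → Z = 172/7
  (0, 43/7) → Z = -215/7
  (0, 0) → Z = 0

p = 0, q = 43/7, minimum Z = -215/7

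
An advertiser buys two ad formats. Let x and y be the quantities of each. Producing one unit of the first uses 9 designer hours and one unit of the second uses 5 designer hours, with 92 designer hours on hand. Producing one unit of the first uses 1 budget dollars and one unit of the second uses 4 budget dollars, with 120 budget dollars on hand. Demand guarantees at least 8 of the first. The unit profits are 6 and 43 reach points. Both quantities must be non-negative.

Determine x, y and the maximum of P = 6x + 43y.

x = 8, y = 4, maximum P = 220

Feasible corners and P = 6x + 43y:
  (92/9, 0) → P = 184/3
  (8, 0) → P = 48
  (8, 4) → P = 220

The binding constraints are 9x + 5y = 92 and x = 8.
Solving simultaneously gives x = 8, y = 4.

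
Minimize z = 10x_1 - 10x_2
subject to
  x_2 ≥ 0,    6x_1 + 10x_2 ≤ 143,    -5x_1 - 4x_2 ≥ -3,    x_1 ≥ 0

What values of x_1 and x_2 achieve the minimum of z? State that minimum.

x_1 = 0, x_2 = 3/4, minimum z = -15/2

The optimum lies where -5x_1 - 4x_2 = -3 and x_1 = 0.
Solving simultaneously gives x_1 = 0, x_2 = 3/4.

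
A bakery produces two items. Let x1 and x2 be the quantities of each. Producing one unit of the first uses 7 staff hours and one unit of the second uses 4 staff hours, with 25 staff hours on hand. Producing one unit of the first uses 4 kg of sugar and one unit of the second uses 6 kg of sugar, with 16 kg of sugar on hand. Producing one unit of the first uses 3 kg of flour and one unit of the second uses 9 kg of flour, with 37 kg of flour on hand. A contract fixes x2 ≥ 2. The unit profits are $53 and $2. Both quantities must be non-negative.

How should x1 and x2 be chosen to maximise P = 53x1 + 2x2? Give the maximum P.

x1 = 1, x2 = 2, maximum P = 57

Extreme points and P = 53x1 + 2x2:
  (0, 8/3) → P = 16/3
  (0, 2) → P = 4
  (1, 2) → P = 57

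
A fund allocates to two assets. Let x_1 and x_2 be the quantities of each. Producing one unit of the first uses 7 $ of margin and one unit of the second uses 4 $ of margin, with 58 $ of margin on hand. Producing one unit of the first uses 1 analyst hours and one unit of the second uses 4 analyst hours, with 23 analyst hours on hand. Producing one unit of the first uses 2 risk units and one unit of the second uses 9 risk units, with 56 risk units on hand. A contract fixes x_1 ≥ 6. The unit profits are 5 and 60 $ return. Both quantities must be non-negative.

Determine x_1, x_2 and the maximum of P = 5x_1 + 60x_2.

x_1 = 6, x_2 = 4, maximum P = 270

Corner points and P = 5x_1 + 60x_2:
  (58/7, 0) → P = 290/7
  (6, 0) → P = 30
  (6, 4) → P = 270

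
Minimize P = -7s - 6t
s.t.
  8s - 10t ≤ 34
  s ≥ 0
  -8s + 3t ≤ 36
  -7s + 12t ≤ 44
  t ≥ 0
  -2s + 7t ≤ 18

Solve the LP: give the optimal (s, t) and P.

Corner points and P = -7s - 6t:
  (17/4, 0) → P = -119/4
  (209/18, 53/9) → P = -2099/18
  (0, 0) → P = 0
  (0, 18/7) → P = -108/7

The binding constraints are 8s - 10t = 34 and -2s + 7t = 18.
Solving simultaneously gives s = 209/18, t = 53/9.

s = 209/18, t = 53/9, minimum P = -2099/18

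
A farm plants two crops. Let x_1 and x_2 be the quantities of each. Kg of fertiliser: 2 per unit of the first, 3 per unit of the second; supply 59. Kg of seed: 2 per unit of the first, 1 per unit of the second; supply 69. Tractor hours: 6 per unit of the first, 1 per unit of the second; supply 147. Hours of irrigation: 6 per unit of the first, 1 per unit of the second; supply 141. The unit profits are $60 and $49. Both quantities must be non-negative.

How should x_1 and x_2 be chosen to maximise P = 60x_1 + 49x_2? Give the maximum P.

Extreme points and P = 60x_1 + 49x_2:
  (0, 0) → P = 0
  (0, 59/3) → P = 2891/3
  (47/2, 0) → P = 1410
  (91/4, 9/2) → P = 3171/2

The optimum lies where 2x_1 + 3x_2 = 59 and 6x_1 + x_2 = 141.
Solving simultaneously gives x_1 = 91/4, x_2 = 9/2.

x_1 = 91/4, x_2 = 9/2, maximum P = 3171/2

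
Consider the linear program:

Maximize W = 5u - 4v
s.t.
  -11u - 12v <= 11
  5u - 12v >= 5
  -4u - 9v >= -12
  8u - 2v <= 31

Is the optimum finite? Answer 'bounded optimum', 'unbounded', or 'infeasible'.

bounded optimum

Corner points and W = 5u - 4v:
  (-3/8, -55/96) → W = 5/12
  (175/59, -429/118) → W = 1733/59
  (63/31, 40/93) → W = 785/93
  (303/80, -7/20) → W = 1627/80
The feasible region has finitely many vertices and no improving ray; the maximum is 1733/59 at (175/59, -429/118).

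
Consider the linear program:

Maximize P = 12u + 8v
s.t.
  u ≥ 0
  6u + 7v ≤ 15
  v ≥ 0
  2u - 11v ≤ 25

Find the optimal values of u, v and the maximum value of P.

u = 5/2, v = 0, maximum P = 30

At the optimal vertex, 6u + 7v = 15 and v = 0.
Solving simultaneously gives u = 5/2, v = 0.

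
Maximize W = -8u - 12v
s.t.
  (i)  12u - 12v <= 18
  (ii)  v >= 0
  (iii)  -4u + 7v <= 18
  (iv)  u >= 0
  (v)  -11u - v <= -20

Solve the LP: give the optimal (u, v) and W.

u = 43/24, v = 7/24, maximum W = -107/6

Vertices and W = -8u - 12v:
  (19/2, 8) → W = -172
  (43/24, 7/24) → W = -107/6
  (122/81, 278/81) → W = -4312/81

The optimum lies where 12u - 12v = 18 and -11u - v = -20.
Solving simultaneously gives u = 43/24, v = 7/24.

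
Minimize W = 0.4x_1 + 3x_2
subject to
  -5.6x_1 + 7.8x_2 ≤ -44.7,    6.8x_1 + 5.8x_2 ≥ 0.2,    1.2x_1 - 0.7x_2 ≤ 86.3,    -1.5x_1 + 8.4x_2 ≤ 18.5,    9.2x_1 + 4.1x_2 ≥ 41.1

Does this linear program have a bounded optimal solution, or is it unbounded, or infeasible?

Vertices and W = 0.4x_1 + 3x_2:
  (8663/589, 17065/3534) → W = 119977/5890
  (50385/9472, -4527/2368) → W = -17085/4736
  (12517/293, -14665/293) → W = -194941/1465
  (5939/637, -6941/637) → W = -92237/3185
  (10541/129, 5055/301) → W = 375049/4515
The feasible region has finitely many vertices and no improving ray; the minimum is -194941/1465 at (12517/293, -14665/293).

bounded optimum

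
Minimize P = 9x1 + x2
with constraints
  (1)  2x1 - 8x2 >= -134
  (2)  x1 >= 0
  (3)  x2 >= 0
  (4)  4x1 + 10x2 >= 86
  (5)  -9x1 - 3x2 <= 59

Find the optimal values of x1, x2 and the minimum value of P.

Vertices and P = 9x1 + x2:
  (0, 67/4) → P = 67/4
  (0, 43/5) → P = 43/5
  (43/2, 0) → P = 387/2
The feasible region is unbounded (it extends along (1, 0), (4, 1)), but P strictly increases along every unbounded feasible direction, so there is no improving ray and the minimum is attained at a vertex.

At the optimal vertex, x1 = 0 and 4x1 + 10x2 = 86.
Solving simultaneously gives x1 = 0, x2 = 43/5.

x1 = 0, x2 = 43/5, minimum P = 43/5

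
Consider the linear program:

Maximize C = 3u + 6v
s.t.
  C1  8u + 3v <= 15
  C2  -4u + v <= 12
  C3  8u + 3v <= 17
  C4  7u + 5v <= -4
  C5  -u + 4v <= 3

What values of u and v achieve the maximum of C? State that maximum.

u = -31/33, v = 17/33, maximum C = 3/11

Extreme points and C = 3u + 6v:
  (87/19, -137/19) → C = -561/19
  (-3, 0) → C = -9
  (-31/33, 17/33) → C = 3/11
The feasible region is unbounded (it extends along (-1, -4), (3, -8)), but C strictly decreases along every unbounded feasible direction, so there is no improving ray and the maximum is attained at a vertex.

The optimum lies where 7u + 5v = -4 and -u + 4v = 3.
Solving simultaneously gives u = -31/33, v = 17/33.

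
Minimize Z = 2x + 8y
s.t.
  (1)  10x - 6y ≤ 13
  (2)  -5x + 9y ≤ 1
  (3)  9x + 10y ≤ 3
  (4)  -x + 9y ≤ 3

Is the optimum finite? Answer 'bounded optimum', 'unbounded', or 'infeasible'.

From the feasible point (74/77, -87/154), moving in the direction (-6, -10) keeps every constraint satisfied while Z decreases without bound.

unbounded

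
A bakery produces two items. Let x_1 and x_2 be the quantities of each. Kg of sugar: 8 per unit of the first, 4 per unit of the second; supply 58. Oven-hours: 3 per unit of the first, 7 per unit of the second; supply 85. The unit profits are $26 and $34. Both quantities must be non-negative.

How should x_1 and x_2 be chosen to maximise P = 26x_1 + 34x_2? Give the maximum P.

x_1 = 3/2, x_2 = 23/2, maximum P = 430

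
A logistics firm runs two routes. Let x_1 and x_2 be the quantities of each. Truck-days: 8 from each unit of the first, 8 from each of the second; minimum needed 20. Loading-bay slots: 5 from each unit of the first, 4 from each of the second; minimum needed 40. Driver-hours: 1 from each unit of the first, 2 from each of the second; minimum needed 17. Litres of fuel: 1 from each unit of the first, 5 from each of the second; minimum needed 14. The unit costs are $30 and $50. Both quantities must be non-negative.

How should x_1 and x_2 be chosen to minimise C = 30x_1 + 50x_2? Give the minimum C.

Feasible corners and C = 30x_1 + 50x_2:
  (0, 10) → C = 500
  (17, 0) → C = 510
  (2, 15/2) → C = 435
The feasible region is unbounded (it extends along (0, 1), (1, 0)), but C strictly increases along every unbounded feasible direction, so there is no improving ray and the minimum is attained at a vertex.

At the optimal vertex, 5x_1 + 4x_2 = 40 and x_1 + 2x_2 = 17.
Solving simultaneously gives x_1 = 2, x_2 = 15/2.

x_1 = 2, x_2 = 15/2, minimum C = 435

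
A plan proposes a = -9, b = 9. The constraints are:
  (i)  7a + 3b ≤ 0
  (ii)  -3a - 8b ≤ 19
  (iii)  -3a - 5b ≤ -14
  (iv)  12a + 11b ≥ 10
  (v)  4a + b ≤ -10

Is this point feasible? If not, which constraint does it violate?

Constraint (iv): 12a + 11b = -9, which is not ≥ 10. All other constraints are satisfied.

not feasible — violates (iv)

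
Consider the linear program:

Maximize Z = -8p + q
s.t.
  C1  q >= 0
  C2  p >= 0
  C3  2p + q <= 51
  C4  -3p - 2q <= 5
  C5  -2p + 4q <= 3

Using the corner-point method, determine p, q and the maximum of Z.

p = 0, q = 3/4, maximum Z = 3/4

Feasible corners and Z = -8p + q:
  (0, 0) → Z = 0
  (51/2, 0) → Z = -204
  (0, 3/4) → Z = 3/4
  (201/10, 54/5) → Z = -150

At the optimal vertex, p = 0 and -2p + 4q = 3.
Solving simultaneously gives p = 0, q = 3/4.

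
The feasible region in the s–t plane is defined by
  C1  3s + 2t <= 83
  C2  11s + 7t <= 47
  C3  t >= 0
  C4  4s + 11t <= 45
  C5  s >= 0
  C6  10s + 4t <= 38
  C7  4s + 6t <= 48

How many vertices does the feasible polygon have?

The feasible vertices (each the meet of two boundaries and inside every other half-plane) are:
  (202/93, 307/93)
  (3, 2)
  (0, 0)
  (19/5, 0)
  (0, 45/11)

5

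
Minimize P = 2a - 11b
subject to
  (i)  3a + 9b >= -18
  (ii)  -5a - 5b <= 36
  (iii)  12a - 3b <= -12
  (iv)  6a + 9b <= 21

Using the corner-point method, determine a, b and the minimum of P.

Feasible corners and P = 2a - 11b:
  (-39/5, 3/5) → P = -111/5
  (-18/13, -20/13) → P = 184/13
  (-143/5, 107/5) → P = -1463/5
  (-5/14, 18/7) → P = -29

a = -143/5, b = 107/5, minimum P = -1463/5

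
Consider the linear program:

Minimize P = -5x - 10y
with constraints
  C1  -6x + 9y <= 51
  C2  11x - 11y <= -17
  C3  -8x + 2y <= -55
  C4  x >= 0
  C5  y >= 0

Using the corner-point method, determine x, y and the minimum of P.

x = 136/11, y = 153/11, minimum P = -2210/11

Extreme points and P = -5x - 10y:
  (136/11, 153/11) → P = -2210/11
  (199/20, 123/10) → P = -691/4
  (213/22, 247/22) → P = -3535/22

At the optimal vertex, -6x + 9y = 51 and 11x - 11y = -17.
Solving simultaneously gives x = 136/11, y = 153/11.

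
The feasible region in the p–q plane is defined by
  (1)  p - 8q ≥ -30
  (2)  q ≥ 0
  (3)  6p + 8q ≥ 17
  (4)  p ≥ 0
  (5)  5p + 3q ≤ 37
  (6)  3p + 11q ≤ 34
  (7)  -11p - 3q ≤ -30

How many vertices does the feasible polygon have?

Intersecting each pair of boundary lines and keeping only the points that satisfy every inequality leaves:
  (17/6, 0)
  (37/5, 0)
  (27/10, 1/10)
  (305/46, 59/46)
  (57/28, 71/28)

5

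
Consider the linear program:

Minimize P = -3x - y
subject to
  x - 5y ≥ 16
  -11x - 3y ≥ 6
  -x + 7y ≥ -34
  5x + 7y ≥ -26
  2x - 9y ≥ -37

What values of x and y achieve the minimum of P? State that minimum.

Corner points and P = -3x - y:
  (9/29, -91/29) → P = 64/29
  (-9/16, -53/16) → P = 5
  (18/31, -128/31) → P = 74/31

The optimum lies where x - 5y = 16 and -11x - 3y = 6.
Solving simultaneously gives x = 9/29, y = -91/29.

x = 9/29, y = -91/29, minimum P = 64/29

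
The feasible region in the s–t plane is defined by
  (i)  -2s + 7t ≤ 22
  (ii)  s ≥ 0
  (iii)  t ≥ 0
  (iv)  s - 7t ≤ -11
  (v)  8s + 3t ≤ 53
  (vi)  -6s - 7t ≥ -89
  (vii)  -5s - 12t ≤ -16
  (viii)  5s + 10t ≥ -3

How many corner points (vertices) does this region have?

Pairwise boundary intersections that survive every other constraint:
  (0, 22/7)
  (305/62, 141/31)
  (0, 11/7)
  (338/59, 141/59)

4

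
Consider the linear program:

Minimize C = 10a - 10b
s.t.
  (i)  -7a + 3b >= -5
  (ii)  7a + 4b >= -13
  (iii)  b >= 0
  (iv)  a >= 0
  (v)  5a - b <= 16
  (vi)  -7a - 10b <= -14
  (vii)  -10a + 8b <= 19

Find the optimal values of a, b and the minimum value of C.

Extreme points and C = 10a - 10b:
  (92/91, 9/13) → C = 290/91
  (97/26, 183/26) → C = -430/13
  (0, 7/5) → C = -14
  (0, 19/8) → C = -95/4

At the optimal vertex, -7a + 3b = -5 and -10a + 8b = 19.
Solving simultaneously gives a = 97/26, b = 183/26.

a = 97/26, b = 183/26, minimum C = -430/13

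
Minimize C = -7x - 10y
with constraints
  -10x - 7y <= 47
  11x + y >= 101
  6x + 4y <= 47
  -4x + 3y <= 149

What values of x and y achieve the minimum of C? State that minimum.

x = 357/38, y = -89/38, minimum C = -1609/38

Extreme points and C = -7x - 10y:
  (754/67, -1527/67) → C = 9992/67
  (517/2, -376) → C = 3901/2
  (357/38, -89/38) → C = -1609/38

At the optimal vertex, 11x + y = 101 and 6x + 4y = 47.
Solving simultaneously gives x = 357/38, y = -89/38.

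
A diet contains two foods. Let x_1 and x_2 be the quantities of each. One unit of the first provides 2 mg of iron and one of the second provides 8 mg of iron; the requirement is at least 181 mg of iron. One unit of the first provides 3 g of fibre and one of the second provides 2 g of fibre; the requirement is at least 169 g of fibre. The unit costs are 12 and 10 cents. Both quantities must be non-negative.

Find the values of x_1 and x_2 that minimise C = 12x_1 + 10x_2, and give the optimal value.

x_1 = 99/2, x_2 = 41/4, minimum C = 1393/2

Feasible corners and C = 12x_1 + 10x_2:
  (0, 169/2) → C = 845
  (181/2, 0) → C = 1086
  (99/2, 41/4) → C = 1393/2
The feasible region is unbounded (it extends along (0, 1), (1, 0)), but C strictly increases along every unbounded feasible direction, so there is no improving ray and the minimum is attained at a vertex.

The optimum lies where 2x_1 + 8x_2 = 181 and 3x_1 + 2x_2 = 169.
Solving simultaneously gives x_1 = 99/2, x_2 = 41/4.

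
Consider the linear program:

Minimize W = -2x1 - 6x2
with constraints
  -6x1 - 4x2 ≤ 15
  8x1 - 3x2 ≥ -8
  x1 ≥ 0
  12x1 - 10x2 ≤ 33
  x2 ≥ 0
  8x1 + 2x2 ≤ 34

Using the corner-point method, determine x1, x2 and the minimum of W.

x1 = 43/20, x2 = 42/5, minimum W = -547/10

Corner points and W = -2x1 - 6x2:
  (0, 8/3) → W = -16
  (43/20, 42/5) → W = -547/10
  (0, 0) → W = 0
  (11/4, 0) → W = -11/2
  (203/52, 18/13) → W = -419/26

At the optimal vertex, 8x1 - 3x2 = -8 and 8x1 + 2x2 = 34.
Solving simultaneously gives x1 = 43/20, x2 = 42/5.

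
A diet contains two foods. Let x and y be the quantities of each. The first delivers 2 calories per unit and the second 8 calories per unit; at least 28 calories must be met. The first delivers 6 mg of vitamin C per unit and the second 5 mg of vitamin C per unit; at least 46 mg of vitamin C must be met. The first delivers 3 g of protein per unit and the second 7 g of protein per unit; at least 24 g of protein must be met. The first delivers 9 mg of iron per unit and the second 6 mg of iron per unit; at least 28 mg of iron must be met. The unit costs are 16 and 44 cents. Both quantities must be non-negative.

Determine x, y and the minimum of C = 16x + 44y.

x = 6, y = 2, minimum C = 184

The feasible region is unbounded (it extends along (0, 1), (1, 0)), but C strictly increases along every unbounded feasible direction, so there is no improving ray and the minimum is attained at a vertex.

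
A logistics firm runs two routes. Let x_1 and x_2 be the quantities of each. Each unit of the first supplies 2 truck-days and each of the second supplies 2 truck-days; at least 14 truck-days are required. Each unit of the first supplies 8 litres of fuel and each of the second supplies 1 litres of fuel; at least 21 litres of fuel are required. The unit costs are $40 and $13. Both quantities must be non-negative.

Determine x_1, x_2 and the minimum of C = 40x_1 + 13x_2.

x_1 = 2, x_2 = 5, minimum C = 145

Vertices and C = 40x_1 + 13x_2:
  (0, 21) → C = 273
  (7, 0) → C = 280
  (2, 5) → C = 145
The feasible region is unbounded (it extends along (0, 1), (1, 0)), but C strictly increases along every unbounded feasible direction, so there is no improving ray and the minimum is attained at a vertex.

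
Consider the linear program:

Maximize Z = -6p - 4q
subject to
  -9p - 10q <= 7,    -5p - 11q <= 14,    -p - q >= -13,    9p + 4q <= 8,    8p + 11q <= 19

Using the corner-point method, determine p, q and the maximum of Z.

p = -267/19, q = 227/19, maximum Z = 694/19

Corner points and Z = -6p - 4q:
  (9/7, -13/7) → Z = -2/7
  (-267/19, 227/19) → Z = 694/19
  (144/79, -166/79) → Z = -200/79
  (12/67, 107/67) → Z = -500/67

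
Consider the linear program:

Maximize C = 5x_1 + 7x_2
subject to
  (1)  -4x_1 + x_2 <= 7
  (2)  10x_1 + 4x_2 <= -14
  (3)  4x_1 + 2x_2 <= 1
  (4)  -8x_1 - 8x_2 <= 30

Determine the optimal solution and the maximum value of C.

x_1 = -21/13, x_2 = 7/13, maximum C = -56/13

The optimum lies where -4x_1 + x_2 = 7 and 10x_1 + 4x_2 = -14.
Solving simultaneously gives x_1 = -21/13, x_2 = 7/13.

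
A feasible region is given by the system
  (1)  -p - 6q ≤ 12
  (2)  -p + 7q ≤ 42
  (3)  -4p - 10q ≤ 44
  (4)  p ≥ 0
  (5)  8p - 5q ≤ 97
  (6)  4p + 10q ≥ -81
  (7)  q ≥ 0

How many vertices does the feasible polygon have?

4

Of the 20 pairwise boundary intersections, those satisfying every inequality are:
  (0, 6)
  (889/51, 433/51)
  (0, 0)
  (97/8, 0)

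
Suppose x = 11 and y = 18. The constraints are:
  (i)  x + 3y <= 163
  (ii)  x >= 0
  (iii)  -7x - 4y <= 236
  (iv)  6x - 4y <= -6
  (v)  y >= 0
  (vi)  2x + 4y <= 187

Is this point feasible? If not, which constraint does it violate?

feasible

(i): 65 ≤ 163 ✓
(ii): 11 ≥ 0 ✓
(iii): -149 ≤ 236 ✓
(iv): -6 ≤ -6 ✓
(v): 18 ≥ 0 ✓
(vi): 94 ≤ 187 ✓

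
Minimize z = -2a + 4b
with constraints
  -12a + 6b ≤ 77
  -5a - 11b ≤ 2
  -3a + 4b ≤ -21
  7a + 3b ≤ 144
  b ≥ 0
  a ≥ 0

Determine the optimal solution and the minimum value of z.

Extreme points and z = -2a + 4b:
  (639/37, 285/37) → z = -138/37
  (7, 0) → z = -14
  (144/7, 0) → z = -288/7

The binding constraints are 7a + 3b = 144 and b = 0.
Solving simultaneously gives a = 144/7, b = 0.

a = 144/7, b = 0, minimum z = -288/7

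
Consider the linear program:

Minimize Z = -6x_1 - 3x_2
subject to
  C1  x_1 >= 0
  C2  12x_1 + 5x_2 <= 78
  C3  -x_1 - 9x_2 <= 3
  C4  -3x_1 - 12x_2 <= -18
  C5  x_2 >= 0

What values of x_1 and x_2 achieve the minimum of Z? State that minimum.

x_1 = 0, x_2 = 78/5, minimum Z = -234/5

The binding constraints are x_1 = 0 and 12x_1 + 5x_2 = 78.
Solving simultaneously gives x_1 = 0, x_2 = 78/5.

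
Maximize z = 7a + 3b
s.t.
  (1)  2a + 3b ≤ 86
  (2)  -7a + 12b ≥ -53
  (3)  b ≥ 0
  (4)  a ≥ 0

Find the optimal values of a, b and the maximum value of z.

a = 397/15, b = 496/45, maximum z = 655/3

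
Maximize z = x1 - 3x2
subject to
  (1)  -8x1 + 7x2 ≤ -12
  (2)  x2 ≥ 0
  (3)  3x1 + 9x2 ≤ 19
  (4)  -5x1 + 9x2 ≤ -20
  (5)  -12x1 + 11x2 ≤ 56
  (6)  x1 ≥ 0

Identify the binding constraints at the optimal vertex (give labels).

(2) and (3)

Corner points and z = x1 - 3x2:
  (19/3, 0) → z = 19/3
  (4, 0) → z = 4
  (39/8, 35/72) → z = 41/12

The maximum is at (19/3, 0). Substituting into each constraint, equality holds for (2) and (3); the remaining constraints have slack.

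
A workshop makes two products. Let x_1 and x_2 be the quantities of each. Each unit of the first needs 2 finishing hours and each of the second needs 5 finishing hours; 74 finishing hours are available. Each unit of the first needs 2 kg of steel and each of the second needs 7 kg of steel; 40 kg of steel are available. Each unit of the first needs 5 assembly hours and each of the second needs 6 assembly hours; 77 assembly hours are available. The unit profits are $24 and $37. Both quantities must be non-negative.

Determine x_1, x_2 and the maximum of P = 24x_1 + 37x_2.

x_1 = 13, x_2 = 2, maximum P = 386

Extreme points and P = 24x_1 + 37x_2:
  (0, 0) → P = 0
  (0, 40/7) → P = 1480/7
  (77/5, 0) → P = 1848/5
  (13, 2) → P = 386

The optimum lies where 2x_1 + 7x_2 = 40 and 5x_1 + 6x_2 = 77.
Solving simultaneously gives x_1 = 13, x_2 = 2.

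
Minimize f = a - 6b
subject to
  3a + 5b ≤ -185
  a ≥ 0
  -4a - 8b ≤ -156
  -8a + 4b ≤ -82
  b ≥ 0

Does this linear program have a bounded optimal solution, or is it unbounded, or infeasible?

The boundaries -4a - 8b = -156 and -8a + 4b = -82 meet at (16, 23/2), but that point violates 3a + 5b ≤ -185. Every candidate vertex is excluded by some other constraint, so the feasible region is empty.

infeasible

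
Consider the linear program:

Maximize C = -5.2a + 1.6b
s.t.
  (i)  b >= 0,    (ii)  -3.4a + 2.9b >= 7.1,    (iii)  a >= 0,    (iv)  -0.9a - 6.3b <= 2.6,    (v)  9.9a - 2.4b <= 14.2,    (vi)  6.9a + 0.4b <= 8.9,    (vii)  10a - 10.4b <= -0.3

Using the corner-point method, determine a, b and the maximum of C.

a = 0, b = 22.25, maximum C = 35.6

Extreme points and C = -5.2a + 1.6b:
  (0, 71/29) → C = 568/145
  (2297/2137, 7925/2137) → C = 3678/10685
  (0, 89/4) → C = 178/5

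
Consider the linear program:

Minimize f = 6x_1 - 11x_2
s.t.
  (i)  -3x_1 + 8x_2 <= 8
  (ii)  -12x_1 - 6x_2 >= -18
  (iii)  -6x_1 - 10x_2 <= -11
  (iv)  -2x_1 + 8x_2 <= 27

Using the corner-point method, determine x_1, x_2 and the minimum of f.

x_1 = 4/39, x_2 = 27/26, minimum f = -281/26

At the optimal vertex, -3x_1 + 8x_2 = 8 and -6x_1 - 10x_2 = -11.
Solving simultaneously gives x_1 = 4/39, x_2 = 27/26.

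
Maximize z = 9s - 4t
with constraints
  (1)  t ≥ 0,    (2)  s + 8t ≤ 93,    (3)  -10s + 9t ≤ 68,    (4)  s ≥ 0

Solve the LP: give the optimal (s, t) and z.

Extreme points and z = 9s - 4t:
  (93, 0) → z = 837
  (0, 0) → z = 0
  (293/89, 998/89) → z = -1355/89
  (0, 68/9) → z = -272/9

The binding constraints are t = 0 and s + 8t = 93.
Solving simultaneously gives s = 93, t = 0.

s = 93, t = 0, maximum z = 837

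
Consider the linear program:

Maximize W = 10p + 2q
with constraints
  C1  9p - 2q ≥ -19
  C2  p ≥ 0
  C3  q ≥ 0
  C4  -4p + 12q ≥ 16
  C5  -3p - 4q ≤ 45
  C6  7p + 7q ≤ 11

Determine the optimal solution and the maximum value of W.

p = 5/28, q = 39/28, maximum W = 32/7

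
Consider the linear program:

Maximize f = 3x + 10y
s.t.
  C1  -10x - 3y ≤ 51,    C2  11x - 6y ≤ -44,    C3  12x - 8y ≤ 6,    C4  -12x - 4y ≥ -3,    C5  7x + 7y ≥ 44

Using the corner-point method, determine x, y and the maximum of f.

x = -213/4, y = 321/2, maximum f = 5781/4

Feasible corners and f = 3x + 10y:
  (-213/4, 321/2) → f = 5781/4
  (-489/49, 797/49) → f = 929/7
  (-155/56, 507/56) → f = 4605/56

At the optimal vertex, -10x - 3y = 51 and -12x - 4y = -3.
Solving simultaneously gives x = -213/4, y = 321/2.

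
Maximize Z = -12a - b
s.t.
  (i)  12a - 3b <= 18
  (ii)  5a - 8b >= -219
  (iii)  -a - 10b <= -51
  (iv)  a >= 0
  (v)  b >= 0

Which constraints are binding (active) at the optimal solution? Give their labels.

(iii) and (iv)

Corner points and Z = -12a - b:
  (89/9, 302/9) → Z = -1370/9
  (111/41, 198/41) → Z = -1530/41
  (0, 219/8) → Z = -219/8
  (0, 51/10) → Z = -51/10

The maximum is at (0, 51/10). Substituting into each constraint, equality holds for (iii) and (iv); the remaining constraints have slack.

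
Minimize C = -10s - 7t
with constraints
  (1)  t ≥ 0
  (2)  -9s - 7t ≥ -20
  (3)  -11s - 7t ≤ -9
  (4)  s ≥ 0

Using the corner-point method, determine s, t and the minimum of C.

s = 20/9, t = 0, minimum C = -200/9

Extreme points and C = -10s - 7t:
  (20/9, 0) → C = -200/9
  (9/11, 0) → C = -90/11
  (0, 20/7) → C = -20
  (0, 9/7) → C = -9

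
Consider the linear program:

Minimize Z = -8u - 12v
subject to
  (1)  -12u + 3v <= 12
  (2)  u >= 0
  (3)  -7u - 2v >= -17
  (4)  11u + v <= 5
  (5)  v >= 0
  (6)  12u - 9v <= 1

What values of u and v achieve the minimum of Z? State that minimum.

Feasible corners and Z = -8u - 12v:
  (0, 4) → Z = -48
  (1/15, 64/15) → Z = -776/15
  (0, 0) → Z = 0
  (46/111, 49/111) → Z = -956/111
  (1/12, 0) → Z = -2/3

At the optimal vertex, -12u + 3v = 12 and 11u + v = 5.
Solving simultaneously gives u = 1/15, v = 64/15.

u = 1/15, v = 64/15, minimum Z = -776/15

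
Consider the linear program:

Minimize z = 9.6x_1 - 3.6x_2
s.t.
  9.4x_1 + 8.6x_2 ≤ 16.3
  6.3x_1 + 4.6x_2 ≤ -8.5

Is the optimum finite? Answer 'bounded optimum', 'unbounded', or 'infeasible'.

From the feasible point (-7404/547, 18259/1094), moving in the direction (-8.6, 9.4) keeps every constraint satisfied while z decreases without bound.

unbounded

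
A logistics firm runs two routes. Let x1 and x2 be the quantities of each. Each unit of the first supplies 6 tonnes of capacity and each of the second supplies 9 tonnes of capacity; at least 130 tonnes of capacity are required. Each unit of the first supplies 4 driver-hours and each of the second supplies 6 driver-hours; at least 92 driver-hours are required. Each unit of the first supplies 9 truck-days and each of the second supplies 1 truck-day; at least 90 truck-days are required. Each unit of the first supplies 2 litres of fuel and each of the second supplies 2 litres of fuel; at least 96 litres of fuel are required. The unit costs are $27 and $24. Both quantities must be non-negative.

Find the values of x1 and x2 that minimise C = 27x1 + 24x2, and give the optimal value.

The feasible region is unbounded (it extends along (0, 1), (1, 0)), but C strictly increases along every unbounded feasible direction, so there is no improving ray and the minimum is attained at a vertex.

At the optimal vertex, 9x1 + x2 = 90 and 2x1 + 2x2 = 96.
Solving simultaneously gives x1 = 21/4, x2 = 171/4.

x1 = 21/4, x2 = 171/4, minimum C = 4671/4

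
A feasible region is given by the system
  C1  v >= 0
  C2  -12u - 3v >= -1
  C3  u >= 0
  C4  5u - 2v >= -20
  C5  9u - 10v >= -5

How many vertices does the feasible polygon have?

3

Intersecting each pair of boundary lines and keeping only the points that satisfy every inequality leaves:
  (1/12, 0)
  (0, 0)
  (0, 1/3)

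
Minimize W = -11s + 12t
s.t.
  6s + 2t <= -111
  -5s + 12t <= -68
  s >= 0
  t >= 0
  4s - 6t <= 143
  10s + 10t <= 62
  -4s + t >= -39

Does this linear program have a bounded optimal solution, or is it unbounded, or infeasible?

infeasible

The boundaries 10s + 10t = 62 and -4s + t = -39 meet at (226/25, -71/25), but that point violates 6s + 2t ≤ -111. Every candidate vertex is excluded by some other constraint, so the feasible region is empty.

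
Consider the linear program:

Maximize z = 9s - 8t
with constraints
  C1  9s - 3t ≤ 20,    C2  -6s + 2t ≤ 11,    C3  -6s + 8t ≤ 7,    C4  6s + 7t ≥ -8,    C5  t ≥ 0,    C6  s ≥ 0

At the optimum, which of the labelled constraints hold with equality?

C1 and C5

Vertices and z = 9s - 8t:
  (181/54, 61/18) → z = 55/18
  (20/9, 0) → z = 20
  (0, 7/8) → z = -7
  (0, 0) → z = 0

The maximum is at (20/9, 0). Substituting into each constraint, equality holds for C1 and C5; the remaining constraints have slack.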